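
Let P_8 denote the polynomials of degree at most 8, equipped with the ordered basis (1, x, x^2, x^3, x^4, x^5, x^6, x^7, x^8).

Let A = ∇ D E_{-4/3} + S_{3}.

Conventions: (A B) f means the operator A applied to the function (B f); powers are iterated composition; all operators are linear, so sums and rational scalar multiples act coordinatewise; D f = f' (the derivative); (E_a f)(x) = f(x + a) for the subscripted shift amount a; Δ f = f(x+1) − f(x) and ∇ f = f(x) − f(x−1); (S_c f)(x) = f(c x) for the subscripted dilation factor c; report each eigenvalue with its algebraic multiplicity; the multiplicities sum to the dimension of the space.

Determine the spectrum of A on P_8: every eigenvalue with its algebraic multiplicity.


image of 1: 1
image of x: 3x
image of x^2: 9x^2 + 2
image of x^3: 27x^3 + 6x - 11
image of x^4: 81x^4 + 12x^2 - 44x + 124/3
image of x^5: 243x^5 + 20x^3 - 110x^2 + (620/3)x - 3575/27
image of x^6: 729x^6 + 30x^4 - 220x^3 + 620x^2 - (7150/9)x + 10522/27
image of x^7: 2187x^7 + 42x^5 - 385x^4 + (4340/3)x^3 - (25025/9)x^2 + (73654/27)x - 88319/81
image of x^8: 6561x^8 + 56x^6 - 616x^5 + (8680/3)x^4 - (200200/27)x^3 + (294616/27)x^2 - (706552/81)x + 2152424/729
the matrix is upper triangular; its diagonal is (1, 3, 9, 27, 81, 243, 729, 2187, 6561)
for a triangular matrix the eigenvalues are the diagonal entries, with algebraic multiplicity their repetition count

λ = 1 (multiplicity 1), λ = 3 (multiplicity 1), λ = 9 (multiplicity 1), λ = 27 (multiplicity 1), λ = 81 (multiplicity 1), λ = 243 (multiplicity 1), λ = 729 (multiplicity 1), λ = 2187 (multiplicity 1), λ = 6561 (multiplicity 1)


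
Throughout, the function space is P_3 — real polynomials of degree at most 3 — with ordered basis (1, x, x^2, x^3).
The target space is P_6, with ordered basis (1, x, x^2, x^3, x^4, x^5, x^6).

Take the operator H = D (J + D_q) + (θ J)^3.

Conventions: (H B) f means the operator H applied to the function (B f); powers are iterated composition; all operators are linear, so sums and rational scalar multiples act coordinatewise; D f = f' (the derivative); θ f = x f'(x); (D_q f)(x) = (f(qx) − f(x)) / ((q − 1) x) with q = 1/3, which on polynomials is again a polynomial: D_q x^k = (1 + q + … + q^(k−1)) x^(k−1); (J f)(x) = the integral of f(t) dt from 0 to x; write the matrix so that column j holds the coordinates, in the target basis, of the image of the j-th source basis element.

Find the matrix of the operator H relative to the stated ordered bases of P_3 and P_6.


image of 1: x^3 + 1
image of x: x^4 + x
image of x^2: x^5 + x^2 + 4/3
image of x^3: x^6 + x^3 + (26/9)x
each image's coordinates form column j of the matrix

the matrix is [[1, 0, 4/3, 0]; [0, 1, 0, 26/9]; [0, 0, 1, 0]; [1, 0, 0, 1]; [0, 1, 0, 0]; [0, 0, 1, 0]; [0, 0, 0, 1]] (rows listed top to bottom)


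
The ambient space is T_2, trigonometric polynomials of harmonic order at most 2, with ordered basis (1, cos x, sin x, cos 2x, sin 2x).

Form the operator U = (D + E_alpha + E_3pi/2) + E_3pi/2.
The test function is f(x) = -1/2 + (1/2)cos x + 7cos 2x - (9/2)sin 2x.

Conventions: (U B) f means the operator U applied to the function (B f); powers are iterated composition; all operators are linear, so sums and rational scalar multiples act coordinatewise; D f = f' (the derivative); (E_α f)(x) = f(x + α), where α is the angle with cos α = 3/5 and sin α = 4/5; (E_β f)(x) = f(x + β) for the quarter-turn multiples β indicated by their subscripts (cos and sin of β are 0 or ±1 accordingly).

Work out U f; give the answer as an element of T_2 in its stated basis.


the result is g(x) = -3/2 + (3/10)cos x + (1/10)sin x - (732/25)cos 2x - (523/50)sin 2x

D f = -(1/2)sin x - 9cos 2x - 14sin 2x
E_alpha f = -1/2 + (3/10)cos x - (2/5)sin x - (157/25)cos 2x - (273/50)sin 2x
E_3pi/2 f = -1/2 + (1/2)sin x - 7cos 2x + (9/2)sin 2x
(D + E_alpha + E_3pi/2) f = -1 + (3/10)cos x - (2/5)sin x - (557/25)cos 2x - (374/25)sin 2x
E_3pi/2 f = -1/2 + (1/2)sin x - 7cos 2x + (9/2)sin 2x
((D + E_alpha + E_3pi/2) + E_3pi/2) f = -3/2 + (3/10)cos x + (1/10)sin x - (732/25)cos 2x - (523/50)sin 2x


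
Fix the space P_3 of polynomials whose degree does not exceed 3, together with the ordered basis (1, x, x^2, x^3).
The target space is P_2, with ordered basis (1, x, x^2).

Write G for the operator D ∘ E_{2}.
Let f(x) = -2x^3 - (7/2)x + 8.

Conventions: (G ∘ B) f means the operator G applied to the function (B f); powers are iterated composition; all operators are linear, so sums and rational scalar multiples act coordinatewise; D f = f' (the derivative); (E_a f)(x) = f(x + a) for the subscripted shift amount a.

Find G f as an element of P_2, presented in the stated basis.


the image equals g(x) = -6x^2 - 24x - 55/2

E_{2} f = -2x^3 - 12x^2 - (55/2)x - 15
D E_{2} f = -6x^2 - 24x - 55/2


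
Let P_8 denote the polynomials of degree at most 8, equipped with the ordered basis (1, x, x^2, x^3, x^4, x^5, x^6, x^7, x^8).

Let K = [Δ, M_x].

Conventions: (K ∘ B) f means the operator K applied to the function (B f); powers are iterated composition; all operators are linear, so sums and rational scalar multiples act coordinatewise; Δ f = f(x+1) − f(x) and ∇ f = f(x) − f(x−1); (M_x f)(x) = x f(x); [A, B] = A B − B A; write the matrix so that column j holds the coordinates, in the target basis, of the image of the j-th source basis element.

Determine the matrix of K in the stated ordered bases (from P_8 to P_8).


image of 1: 1
image of x: x + 1
image of x^2: x^2 + 2x + 1
image of x^3: x^3 + 3x^2 + 3x + 1
image of x^4: x^4 + 4x^3 + 6x^2 + 4x + 1
image of x^5: x^5 + 5x^4 + 10x^3 + 10x^2 + 5x + 1
image of x^6: x^6 + 6x^5 + 15x^4 + 20x^3 + 15x^2 + 6x + 1
image of x^7: x^7 + 7x^6 + 21x^5 + 35x^4 + 35x^3 + 21x^2 + 7x + 1
image of x^8: x^8 + 8x^7 + 28x^6 + 56x^5 + 70x^4 + 56x^3 + 28x^2 + 8x + 1
each image's coordinates form column j of the matrix

the matrix is [[1, 1, 1, 1, 1, 1, 1, 1, 1]; [0, 1, 2, 3, 4, 5, 6, 7, 8]; [0, 0, 1, 3, 6, 10, 15, 21, 28]; [0, 0, 0, 1, 4, 10, 20, 35, 56]; [0, 0, 0, 0, 1, 5, 15, 35, 70]; [0, 0, 0, 0, 0, 1, 6, 21, 56]; [0, 0, 0, 0, 0, 0, 1, 7, 28]; [0, 0, 0, 0, 0, 0, 0, 1, 8]; [0, 0, 0, 0, 0, 0, 0, 0, 1]] (rows listed top to bottom)


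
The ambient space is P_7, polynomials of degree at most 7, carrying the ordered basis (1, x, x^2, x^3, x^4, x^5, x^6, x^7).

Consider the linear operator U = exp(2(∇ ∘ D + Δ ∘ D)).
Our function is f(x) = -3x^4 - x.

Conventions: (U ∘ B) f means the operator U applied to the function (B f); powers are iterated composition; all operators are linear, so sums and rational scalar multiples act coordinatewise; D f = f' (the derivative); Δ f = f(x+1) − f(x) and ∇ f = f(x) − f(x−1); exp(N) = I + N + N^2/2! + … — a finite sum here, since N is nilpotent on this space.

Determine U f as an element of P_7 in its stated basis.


the result is g(x) = -3x^4 - 144x^2 - x - 624

order-1 term: -144x^2 - 48
order-2 term: -576
the series for exp(2(∇ ∘ D + Δ ∘ D)) f terminates at order 2
exp(2(∇ ∘ D + Δ ∘ D)) f = -3x^4 - 144x^2 - x - 624


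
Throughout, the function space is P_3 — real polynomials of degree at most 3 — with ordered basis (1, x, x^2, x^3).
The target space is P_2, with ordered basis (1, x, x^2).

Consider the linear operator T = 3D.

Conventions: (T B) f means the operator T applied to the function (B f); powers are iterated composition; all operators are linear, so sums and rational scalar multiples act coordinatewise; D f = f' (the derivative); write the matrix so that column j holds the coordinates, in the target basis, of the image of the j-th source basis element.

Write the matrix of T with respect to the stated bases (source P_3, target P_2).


image of 1: 0
image of x: 3
image of x^2: 6x
image of x^3: 9x^2
each image's coordinates form column j of the matrix

the matrix is [[0, 3, 0, 0]; [0, 0, 6, 0]; [0, 0, 0, 9]] (rows listed top to bottom)


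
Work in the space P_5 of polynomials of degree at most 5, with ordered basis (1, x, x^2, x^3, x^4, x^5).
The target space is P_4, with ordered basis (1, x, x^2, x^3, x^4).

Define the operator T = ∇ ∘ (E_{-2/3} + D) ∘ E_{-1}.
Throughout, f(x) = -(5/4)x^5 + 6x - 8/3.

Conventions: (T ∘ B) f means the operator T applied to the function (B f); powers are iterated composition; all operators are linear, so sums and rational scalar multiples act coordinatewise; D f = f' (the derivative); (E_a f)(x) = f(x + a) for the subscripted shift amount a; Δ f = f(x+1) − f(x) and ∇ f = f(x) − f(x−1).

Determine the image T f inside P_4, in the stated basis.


E_{-1} f = -(5/4)x^5 + (25/4)x^4 - (25/2)x^3 + (25/2)x^2 - (1/4)x - 89/12
E_{-2/3} E_{-1} f = -(5/4)x^5 + (125/12)x^4 - (625/18)x^3 + (3125/54)x^2 - (13681/324)x + 3313/972
D E_{-1} f = -(25/4)x^4 + 25x^3 - (75/2)x^2 + 25x - 1/4
(E_{-2/3} + D) E_{-1} f = -(5/4)x^5 + (25/6)x^4 - (175/18)x^3 + (550/27)x^2 - (5581/324)x + 1535/486
∇ (E_{-2/3} + D) E_{-1} f = -(25/4)x^4 + (175/6)x^3 - (200/3)x^2 + (10025/108)x - 8543/162

the result is g(x) = -(25/4)x^4 + (175/6)x^3 - (200/3)x^2 + (10025/108)x - 8543/162


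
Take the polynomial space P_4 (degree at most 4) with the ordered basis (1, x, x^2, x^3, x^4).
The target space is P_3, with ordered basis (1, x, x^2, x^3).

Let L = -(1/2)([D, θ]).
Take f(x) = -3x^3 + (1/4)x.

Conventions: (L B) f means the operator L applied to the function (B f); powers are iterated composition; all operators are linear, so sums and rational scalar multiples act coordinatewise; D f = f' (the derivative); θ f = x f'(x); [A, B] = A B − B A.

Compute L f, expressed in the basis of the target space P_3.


θ f = -9x^3 + (1/4)x
D θ f = -27x^2 + 1/4
D f = -9x^2 + 1/4
θ D f = -18x^2
[D, θ] f = -9x^2 + 1/4
(-(1/2)([D, θ])) f = (9/2)x^2 - 1/8

g(x) = (9/2)x^2 - 1/8


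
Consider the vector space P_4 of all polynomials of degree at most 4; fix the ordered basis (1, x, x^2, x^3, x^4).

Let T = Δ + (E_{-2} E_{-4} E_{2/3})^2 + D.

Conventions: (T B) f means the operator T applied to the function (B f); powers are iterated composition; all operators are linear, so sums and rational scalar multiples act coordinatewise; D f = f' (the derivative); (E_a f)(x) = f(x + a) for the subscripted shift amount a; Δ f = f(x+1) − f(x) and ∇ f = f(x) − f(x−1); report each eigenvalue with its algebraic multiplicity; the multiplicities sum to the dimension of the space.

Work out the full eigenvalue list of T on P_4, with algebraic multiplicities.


image of 1: 1
image of x: x - 26/3
image of x^2: x^2 - (52/3)x + 1033/9
image of x^3: x^3 - 26x^2 + (1033/3)x - 32741/27
image of x^4: x^4 - (104/3)x^3 + (2066/3)x^2 - (130964/27)x + 1048657/81
the matrix is upper triangular; its diagonal is (1, 1, 1, 1, 1)
for a triangular matrix the eigenvalues are the diagonal entries, with algebraic multiplicity their repetition count

λ = 1 (multiplicity 5)


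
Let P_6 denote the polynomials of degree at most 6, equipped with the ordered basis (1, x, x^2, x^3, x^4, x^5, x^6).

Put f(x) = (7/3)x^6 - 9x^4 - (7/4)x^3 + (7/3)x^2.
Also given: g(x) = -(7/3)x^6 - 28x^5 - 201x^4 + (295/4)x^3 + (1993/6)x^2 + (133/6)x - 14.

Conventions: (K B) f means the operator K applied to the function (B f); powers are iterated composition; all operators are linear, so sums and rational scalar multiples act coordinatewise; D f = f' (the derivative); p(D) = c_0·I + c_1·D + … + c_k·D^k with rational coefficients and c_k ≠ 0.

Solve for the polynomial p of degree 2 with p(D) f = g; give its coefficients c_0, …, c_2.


D^0 f = (7/3)x^6 - 9x^4 - (7/4)x^3 + (7/3)x^2
D^1 f = 14x^5 - 36x^3 - (21/4)x^2 + (14/3)x
D^2 f = 70x^4 - 108x^2 - (21/2)x + 14/3
matching coefficients of g against c_0 f + c_1 Df + … from the top degree down determines the c_i
solution: c_0 = -1, c_1 = -2, c_2 = -3

p(D) = -I − 2·D − 3·D^2, i.e. c_0 = -1, c_1 = -2, c_2 = -3


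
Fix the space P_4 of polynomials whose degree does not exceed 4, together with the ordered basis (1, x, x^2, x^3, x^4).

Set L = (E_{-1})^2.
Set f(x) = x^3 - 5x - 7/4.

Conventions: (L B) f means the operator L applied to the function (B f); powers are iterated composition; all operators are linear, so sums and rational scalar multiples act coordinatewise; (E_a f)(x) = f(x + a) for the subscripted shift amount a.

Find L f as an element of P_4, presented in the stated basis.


g(x) = x^3 - 6x^2 + 7x + 1/4

E_{-1} f = x^3 - 3x^2 - 2x + 9/4
E_{-1} E_{-1} f = x^3 - 6x^2 + 7x + 1/4


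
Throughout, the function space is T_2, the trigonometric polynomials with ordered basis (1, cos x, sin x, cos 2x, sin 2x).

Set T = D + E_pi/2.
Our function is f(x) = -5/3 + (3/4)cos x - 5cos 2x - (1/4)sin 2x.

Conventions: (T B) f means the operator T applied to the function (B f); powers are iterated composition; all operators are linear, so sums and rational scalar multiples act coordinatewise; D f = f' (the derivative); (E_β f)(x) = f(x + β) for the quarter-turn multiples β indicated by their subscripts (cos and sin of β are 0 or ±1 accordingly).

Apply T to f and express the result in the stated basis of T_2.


D f = -(3/4)sin x - (1/2)cos 2x + 10sin 2x
E_pi/2 f = -5/3 - (3/4)sin x + 5cos 2x + (1/4)sin 2x
(D + E_pi/2) f = -5/3 - (3/2)sin x + (9/2)cos 2x + (41/4)sin 2x

the result is g(x) = -5/3 - (3/2)sin x + (9/2)cos 2x + (41/4)sin 2x


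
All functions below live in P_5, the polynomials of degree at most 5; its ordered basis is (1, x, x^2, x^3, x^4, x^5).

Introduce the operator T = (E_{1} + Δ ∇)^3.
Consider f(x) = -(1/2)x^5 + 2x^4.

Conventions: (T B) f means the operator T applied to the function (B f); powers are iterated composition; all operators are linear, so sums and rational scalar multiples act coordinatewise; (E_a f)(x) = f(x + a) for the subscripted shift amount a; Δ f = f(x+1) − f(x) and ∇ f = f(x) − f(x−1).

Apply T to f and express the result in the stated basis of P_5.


E_{1} f = -(1/2)x^5 - (1/2)x^4 + 3x^3 + 7x^2 + (11/2)x + 3/2
∇ f = -(5/2)x^4 + 13x^3 - 17x^2 + (21/2)x - 5/2
Δ ∇ f = -10x^3 + 24x^2 - 5x + 4
(E_{1} + Δ ∇) f = -(1/2)x^5 - (1/2)x^4 - 7x^3 + 31x^2 + (1/2)x + 11/2
E_{1} (E_{1} + Δ ∇) f = -(1/2)x^5 - 3x^4 - 14x^3 + 2x^2 + 37x + 29
∇ (E_{1} + Δ ∇) f = -(5/2)x^4 + 3x^3 - 23x^2 + (167/2)x - 75/2
Δ ∇ (E_{1} + Δ ∇) f = -10x^3 - 6x^2 - 47x + 61
(E_{1} + Δ ∇) (E_{1} + Δ ∇) f = -(1/2)x^5 - 3x^4 - 24x^3 - 4x^2 - 10x + 90
E_{1} (E_{1} + Δ ∇) (E_{1} + Δ ∇) f = -(1/2)x^5 - (11/2)x^4 - 41x^3 - 99x^2 - (209/2)x + 97/2
∇ (E_{1} + Δ ∇) (E_{1} + Δ ∇) f = -(5/2)x^4 - 7x^3 - 59x^2 + (109/2)x - 55/2
Δ ∇ (E_{1} + Δ ∇) (E_{1} + Δ ∇) f = -10x^3 - 36x^2 - 149x - 14
(E_{1} + Δ ∇) (E_{1} + Δ ∇) (E_{1} + Δ ∇) f = -(1/2)x^5 - (11/2)x^4 - 51x^3 - 135x^2 - (507/2)x + 69/2

the result is g(x) = -(1/2)x^5 - (11/2)x^4 - 51x^3 - 135x^2 - (507/2)x + 69/2


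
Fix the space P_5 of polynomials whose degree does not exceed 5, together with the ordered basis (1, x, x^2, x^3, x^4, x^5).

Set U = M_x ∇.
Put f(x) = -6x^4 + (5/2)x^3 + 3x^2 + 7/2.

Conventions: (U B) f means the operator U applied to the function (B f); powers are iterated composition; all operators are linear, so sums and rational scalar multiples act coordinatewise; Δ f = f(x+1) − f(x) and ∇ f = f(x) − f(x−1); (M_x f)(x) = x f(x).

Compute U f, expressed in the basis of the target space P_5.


the image equals g(x) = -24x^4 + (87/2)x^3 - (51/2)x^2 + (11/2)x

∇ f = -24x^3 + (87/2)x^2 - (51/2)x + 11/2
M_x ∇ f = -24x^4 + (87/2)x^3 - (51/2)x^2 + (11/2)x


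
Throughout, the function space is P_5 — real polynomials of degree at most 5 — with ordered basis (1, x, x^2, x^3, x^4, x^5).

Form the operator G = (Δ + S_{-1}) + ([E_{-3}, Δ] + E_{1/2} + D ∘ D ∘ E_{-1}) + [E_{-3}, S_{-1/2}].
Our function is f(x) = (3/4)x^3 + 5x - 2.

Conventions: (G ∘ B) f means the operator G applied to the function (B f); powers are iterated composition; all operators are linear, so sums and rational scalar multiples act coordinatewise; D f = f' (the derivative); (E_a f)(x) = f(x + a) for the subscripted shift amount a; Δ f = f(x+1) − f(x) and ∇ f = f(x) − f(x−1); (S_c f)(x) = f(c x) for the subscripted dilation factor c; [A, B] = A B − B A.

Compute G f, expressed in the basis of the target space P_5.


Δ f = (9/4)x^2 + (9/4)x + 23/4
S_{-1} f = -(3/4)x^3 - 5x - 2
(Δ + S_{-1}) f = -(3/4)x^3 + (9/4)x^2 - (11/4)x + 15/4
Δ f = (9/4)x^2 + (9/4)x + 23/4
E_{-3} Δ f = (9/4)x^2 - (45/4)x + 77/4
E_{-3} f = (3/4)x^3 - (27/4)x^2 + (101/4)x - 149/4
Δ E_{-3} f = (9/4)x^2 - (45/4)x + 77/4
[E_{-3}, Δ] f = 0
E_{1/2} f = (3/4)x^3 + (9/8)x^2 + (89/16)x + 19/32
E_{-1} f = (3/4)x^3 - (9/4)x^2 + (29/4)x - 31/4
D E_{-1} f = (9/4)x^2 - (9/2)x + 29/4
D D E_{-1} f = (9/2)x - 9/2
([E_{-3}, Δ] + E_{1/2} + D ∘ D ∘ E_{-1}) f = (3/4)x^3 + (9/8)x^2 + (161/16)x - 125/32
S_{-1/2} f = -(3/32)x^3 - (5/2)x - 2
E_{-3} S_{-1/2} f = -(3/32)x^3 + (27/32)x^2 - (161/32)x + 257/32
E_{-3} f = (3/4)x^3 - (27/4)x^2 + (101/4)x - 149/4
S_{-1/2} E_{-3} f = -(3/32)x^3 - (27/16)x^2 - (101/8)x - 149/4
[E_{-3}, S_{-1/2}] f = (81/32)x^2 + (243/32)x + 1449/32
((Δ + S_{-1}) + ([E_{-3}, Δ] + E_{1/2} + D ∘ D ∘ E_{-1}) + [E_{-3}, S_{-1/2}]) f = (189/32)x^2 + (477/32)x + 361/8

the image equals g(x) = (189/32)x^2 + (477/32)x + 361/8


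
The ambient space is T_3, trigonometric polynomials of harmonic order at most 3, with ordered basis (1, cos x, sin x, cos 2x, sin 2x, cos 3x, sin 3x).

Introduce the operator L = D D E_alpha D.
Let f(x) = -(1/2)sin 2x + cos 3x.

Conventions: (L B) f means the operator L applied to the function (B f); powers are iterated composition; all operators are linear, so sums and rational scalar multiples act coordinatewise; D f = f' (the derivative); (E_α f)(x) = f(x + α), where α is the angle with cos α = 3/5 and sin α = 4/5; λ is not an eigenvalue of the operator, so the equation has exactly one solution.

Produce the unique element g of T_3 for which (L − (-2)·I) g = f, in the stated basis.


the image equals g(x) = (7/617)cos 2x - (121/2468)sin 2x + (1438/96377)cos 3x + (3159/96377)sin 3x

write g with unknown coordinates in the stated basis and equate coefficients in (L − (-2)·I) g = f
solving from the highest basis element down gives g = (7/617)cos 2x - (121/2468)sin 2x + (1438/96377)cos 3x + (3159/96377)sin 3x
check: L g = -(14/617)cos 2x - (248/617)sin 2x + (93501/96377)cos 3x - (6318/96377)sin 3x
so L g − (-2)·g = -(1/2)sin 2x + cos 3x = f ✓


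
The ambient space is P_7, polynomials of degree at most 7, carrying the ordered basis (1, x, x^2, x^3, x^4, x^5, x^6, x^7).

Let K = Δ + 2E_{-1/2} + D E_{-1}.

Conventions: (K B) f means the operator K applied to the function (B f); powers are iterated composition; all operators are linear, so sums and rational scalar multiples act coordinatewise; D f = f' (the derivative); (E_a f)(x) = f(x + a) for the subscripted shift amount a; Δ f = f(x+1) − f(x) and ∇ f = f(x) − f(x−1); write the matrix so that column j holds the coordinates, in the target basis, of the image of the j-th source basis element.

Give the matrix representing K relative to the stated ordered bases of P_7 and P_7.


the matrix is [[2, 1, -1/2, 15/4, -23/8, 95/16, -159/32, 511/64]; [0, 2, 2, -3/2, 15, -115/8, 285/8, -1113/32]; [0, 0, 2, 3, -3, 75/2, -345/8, 1995/16]; [0, 0, 0, 2, 4, -5, 75, -805/8]; [0, 0, 0, 0, 2, 5, -15/2, 525/4]; [0, 0, 0, 0, 0, 2, 6, -21/2]; [0, 0, 0, 0, 0, 0, 2, 7]; [0, 0, 0, 0, 0, 0, 0, 2]] (rows listed top to bottom)

image of 1: 2
image of x: 2x + 1
image of x^2: 2x^2 + 2x - 1/2
image of x^3: 2x^3 + 3x^2 - (3/2)x + 15/4
image of x^4: 2x^4 + 4x^3 - 3x^2 + 15x - 23/8
image of x^5: 2x^5 + 5x^4 - 5x^3 + (75/2)x^2 - (115/8)x + 95/16
image of x^6: 2x^6 + 6x^5 - (15/2)x^4 + 75x^3 - (345/8)x^2 + (285/8)x - 159/32
image of x^7: 2x^7 + 7x^6 - (21/2)x^5 + (525/4)x^4 - (805/8)x^3 + (1995/16)x^2 - (1113/32)x + 511/64
each image's coordinates form column j of the matrix


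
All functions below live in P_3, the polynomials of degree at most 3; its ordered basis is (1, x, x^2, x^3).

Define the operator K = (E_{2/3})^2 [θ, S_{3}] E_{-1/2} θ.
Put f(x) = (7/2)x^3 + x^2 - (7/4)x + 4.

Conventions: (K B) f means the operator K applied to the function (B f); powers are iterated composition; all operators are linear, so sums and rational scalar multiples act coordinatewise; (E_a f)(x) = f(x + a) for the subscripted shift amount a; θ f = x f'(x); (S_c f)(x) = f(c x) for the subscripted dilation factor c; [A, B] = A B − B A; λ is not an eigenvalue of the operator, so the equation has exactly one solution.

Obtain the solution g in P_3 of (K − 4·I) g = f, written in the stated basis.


write g with unknown coordinates in the stated basis and equate coefficients in (K − 4·I) g = f
solving from the highest basis element down gives g = -(7/8)x^3 - (1/4)x^2 + (7/16)x - 1
check: K g = 0
so K g − 4·g = (7/2)x^3 + x^2 - (7/4)x + 4 = f ✓

g(x) = -(7/8)x^3 - (1/4)x^2 + (7/16)x - 1


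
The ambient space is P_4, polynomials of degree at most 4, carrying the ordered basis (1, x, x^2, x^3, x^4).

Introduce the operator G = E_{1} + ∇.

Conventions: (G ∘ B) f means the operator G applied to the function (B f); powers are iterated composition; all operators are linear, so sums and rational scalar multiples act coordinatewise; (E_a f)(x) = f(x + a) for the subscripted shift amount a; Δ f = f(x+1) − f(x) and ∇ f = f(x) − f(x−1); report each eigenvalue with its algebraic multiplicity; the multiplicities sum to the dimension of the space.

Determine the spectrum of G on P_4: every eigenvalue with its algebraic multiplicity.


image of 1: 1
image of x: x + 2
image of x^2: x^2 + 4x
image of x^3: x^3 + 6x^2 + 2
image of x^4: x^4 + 8x^3 + 8x
the matrix is upper triangular; its diagonal is (1, 1, 1, 1, 1)
for a triangular matrix the eigenvalues are the diagonal entries, with algebraic multiplicity their repetition count

λ = 1 (multiplicity 5)


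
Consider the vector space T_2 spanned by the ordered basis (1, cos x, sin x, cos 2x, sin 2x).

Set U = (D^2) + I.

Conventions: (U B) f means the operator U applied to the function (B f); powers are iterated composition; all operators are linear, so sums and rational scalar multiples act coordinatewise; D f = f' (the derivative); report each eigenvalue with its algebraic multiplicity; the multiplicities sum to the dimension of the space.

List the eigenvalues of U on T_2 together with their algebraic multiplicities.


image of 1: 1
image of cos x: 0
image of sin x: 0
image of cos 2x: -3cos 2x
image of sin 2x: -3sin 2x
the matrix is diagonal; its diagonal is (1, 0, 0, -3, -3)
for a triangular matrix the eigenvalues are the diagonal entries, with algebraic multiplicity their repetition count

λ = -3 (multiplicity 2), λ = 0 (multiplicity 2), λ = 1 (multiplicity 1)


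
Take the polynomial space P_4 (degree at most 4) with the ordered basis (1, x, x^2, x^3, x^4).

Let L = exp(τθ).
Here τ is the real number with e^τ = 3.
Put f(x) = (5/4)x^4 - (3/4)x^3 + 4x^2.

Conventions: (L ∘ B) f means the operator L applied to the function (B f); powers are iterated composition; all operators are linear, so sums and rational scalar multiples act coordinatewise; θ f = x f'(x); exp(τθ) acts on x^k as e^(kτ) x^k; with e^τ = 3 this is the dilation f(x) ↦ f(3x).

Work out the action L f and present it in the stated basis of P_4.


exp(τθ) x^k = e^(kτ) x^k; with e^τ = 3 this sends x^k to 3^k x^k
x^2 ↦ 9 x^2
x^3 ↦ 27 x^3
x^4 ↦ 81 x^4
applying this coordinatewise to f: exp(τθ) f = (405/4)x^4 - (81/4)x^3 + 36x^2

the result is g(x) = (405/4)x^4 - (81/4)x^3 + 36x^2


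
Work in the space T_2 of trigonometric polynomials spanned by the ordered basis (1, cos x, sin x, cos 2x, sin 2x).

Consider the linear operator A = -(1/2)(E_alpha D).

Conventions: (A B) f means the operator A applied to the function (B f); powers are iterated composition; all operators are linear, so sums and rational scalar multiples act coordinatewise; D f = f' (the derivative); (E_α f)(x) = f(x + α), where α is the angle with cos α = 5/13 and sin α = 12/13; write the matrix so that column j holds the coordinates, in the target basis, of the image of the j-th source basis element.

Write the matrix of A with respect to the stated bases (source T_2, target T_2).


image of 1: 0
image of cos x: (6/13)cos x + (5/26)sin x
image of sin x: -(5/26)cos x + (6/13)sin x
image of cos 2x: (120/169)cos 2x - (119/169)sin 2x
image of sin 2x: (119/169)cos 2x + (120/169)sin 2x
each image's coordinates form column j of the matrix

the matrix is [[0, 0, 0, 0, 0]; [0, 6/13, -5/26, 0, 0]; [0, 5/26, 6/13, 0, 0]; [0, 0, 0, 120/169, 119/169]; [0, 0, 0, -119/169, 120/169]] (rows listed top to bottom)


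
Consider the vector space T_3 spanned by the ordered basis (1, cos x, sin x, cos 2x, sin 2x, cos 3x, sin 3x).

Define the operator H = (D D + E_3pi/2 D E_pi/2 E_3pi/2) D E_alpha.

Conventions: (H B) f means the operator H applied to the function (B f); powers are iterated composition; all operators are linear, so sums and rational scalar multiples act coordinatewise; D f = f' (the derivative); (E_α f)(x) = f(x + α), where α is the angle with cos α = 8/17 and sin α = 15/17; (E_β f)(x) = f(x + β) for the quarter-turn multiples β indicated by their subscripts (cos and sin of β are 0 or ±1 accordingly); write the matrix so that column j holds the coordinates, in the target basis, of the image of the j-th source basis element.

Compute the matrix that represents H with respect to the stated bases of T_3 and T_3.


image of 1: 0
image of cos x: 0
image of sin x: 0
image of cos 2x: (1276/289)cos 2x - (2248/289)sin 2x
image of sin 2x: (2248/289)cos 2x + (1276/289)sin 2x
image of cos 3x: -(17820/4913)cos 3x - (175968/4913)sin 3x
image of sin 3x: (175968/4913)cos 3x - (17820/4913)sin 3x
each image's coordinates form column j of the matrix

the matrix is [[0, 0, 0, 0, 0, 0, 0]; [0, 0, 0, 0, 0, 0, 0]; [0, 0, 0, 0, 0, 0, 0]; [0, 0, 0, 1276/289, 2248/289, 0, 0]; [0, 0, 0, -2248/289, 1276/289, 0, 0]; [0, 0, 0, 0, 0, -17820/4913, 175968/4913]; [0, 0, 0, 0, 0, -175968/4913, -17820/4913]] (rows listed top to bottom)


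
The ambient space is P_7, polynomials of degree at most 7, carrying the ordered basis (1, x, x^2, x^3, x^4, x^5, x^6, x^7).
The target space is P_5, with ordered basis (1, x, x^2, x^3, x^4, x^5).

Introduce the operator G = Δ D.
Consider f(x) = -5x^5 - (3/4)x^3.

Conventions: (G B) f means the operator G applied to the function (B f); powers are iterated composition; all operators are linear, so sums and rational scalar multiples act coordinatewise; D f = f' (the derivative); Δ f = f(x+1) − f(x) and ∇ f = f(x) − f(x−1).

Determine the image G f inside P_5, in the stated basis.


D f = -25x^4 - (9/4)x^2
Δ D f = -100x^3 - 150x^2 - (209/2)x - 109/4

the result is g(x) = -100x^3 - 150x^2 - (209/2)x - 109/4


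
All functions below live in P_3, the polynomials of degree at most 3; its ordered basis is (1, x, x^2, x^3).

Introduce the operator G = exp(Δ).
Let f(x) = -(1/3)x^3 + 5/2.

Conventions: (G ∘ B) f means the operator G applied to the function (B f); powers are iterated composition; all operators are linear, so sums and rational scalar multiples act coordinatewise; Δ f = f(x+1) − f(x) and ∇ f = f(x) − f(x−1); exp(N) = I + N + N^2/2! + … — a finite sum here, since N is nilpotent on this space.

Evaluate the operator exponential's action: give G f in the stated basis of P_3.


g(x) = -(1/3)x^3 - x^2 - 2x + 5/6

order-1 term: -x^2 - x - 1/3
order-2 term: -x - 1
order-3 term: -1/3
the series for exp(Δ) f terminates at order 3
exp(Δ) f = -(1/3)x^3 - x^2 - 2x + 5/6


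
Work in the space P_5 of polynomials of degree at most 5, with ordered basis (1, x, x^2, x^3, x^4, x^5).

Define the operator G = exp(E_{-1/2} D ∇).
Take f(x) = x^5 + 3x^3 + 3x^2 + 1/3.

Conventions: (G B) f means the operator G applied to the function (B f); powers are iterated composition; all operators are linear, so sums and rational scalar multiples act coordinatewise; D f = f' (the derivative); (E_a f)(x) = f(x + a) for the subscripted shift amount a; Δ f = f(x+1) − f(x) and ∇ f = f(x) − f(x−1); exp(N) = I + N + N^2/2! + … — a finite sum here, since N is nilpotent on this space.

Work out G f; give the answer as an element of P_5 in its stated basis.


order-1 term: 20x^3 - 60x^2 + 83x - 37
order-2 term: 60x - 120
the series for exp(E_{-1/2} D ∇) f terminates at order 2
exp(E_{-1/2} D ∇) f = x^5 + 23x^3 - 57x^2 + 143x - 470/3

the result is g(x) = x^5 + 23x^3 - 57x^2 + 143x - 470/3


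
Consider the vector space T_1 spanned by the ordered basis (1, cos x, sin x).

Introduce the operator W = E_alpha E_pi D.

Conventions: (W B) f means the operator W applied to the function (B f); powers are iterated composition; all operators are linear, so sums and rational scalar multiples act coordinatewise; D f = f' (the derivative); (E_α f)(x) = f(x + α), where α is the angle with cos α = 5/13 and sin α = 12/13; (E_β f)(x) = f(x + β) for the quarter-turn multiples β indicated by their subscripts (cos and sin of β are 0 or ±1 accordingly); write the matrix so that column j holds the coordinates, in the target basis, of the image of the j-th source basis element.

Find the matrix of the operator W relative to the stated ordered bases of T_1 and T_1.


the matrix is [[0, 0, 0]; [0, 12/13, -5/13]; [0, 5/13, 12/13]] (rows listed top to bottom)

image of 1: 0
image of cos x: (12/13)cos x + (5/13)sin x
image of sin x: -(5/13)cos x + (12/13)sin x
each image's coordinates form column j of the matrix


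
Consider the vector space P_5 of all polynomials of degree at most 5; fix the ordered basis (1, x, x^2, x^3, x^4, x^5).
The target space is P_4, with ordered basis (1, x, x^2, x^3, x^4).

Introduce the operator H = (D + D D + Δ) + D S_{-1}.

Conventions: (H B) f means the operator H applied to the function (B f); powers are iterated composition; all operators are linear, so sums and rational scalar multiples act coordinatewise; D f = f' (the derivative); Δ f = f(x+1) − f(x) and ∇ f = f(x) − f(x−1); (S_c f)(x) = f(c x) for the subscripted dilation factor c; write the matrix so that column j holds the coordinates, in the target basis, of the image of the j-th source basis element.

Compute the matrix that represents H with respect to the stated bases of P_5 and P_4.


the matrix is [[0, 1, 3, 1, 1, 1]; [0, 0, 6, 9, 4, 5]; [0, 0, 0, 3, 18, 10]; [0, 0, 0, 0, 12, 30]; [0, 0, 0, 0, 0, 5]] (rows listed top to bottom)

image of 1: 0
image of x: 1
image of x^2: 6x + 3
image of x^3: 3x^2 + 9x + 1
image of x^4: 12x^3 + 18x^2 + 4x + 1
image of x^5: 5x^4 + 30x^3 + 10x^2 + 5x + 1
each image's coordinates form column j of the matrix


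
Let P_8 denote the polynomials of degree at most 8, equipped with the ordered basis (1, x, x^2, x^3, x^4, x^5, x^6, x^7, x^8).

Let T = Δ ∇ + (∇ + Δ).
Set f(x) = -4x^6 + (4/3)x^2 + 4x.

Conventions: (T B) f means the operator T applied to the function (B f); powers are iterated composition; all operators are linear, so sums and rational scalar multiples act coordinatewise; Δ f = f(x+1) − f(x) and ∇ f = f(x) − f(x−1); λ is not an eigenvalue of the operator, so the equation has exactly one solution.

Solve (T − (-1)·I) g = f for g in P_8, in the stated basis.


the image equals g(x) = -4x^6 + 48x^5 - 360x^4 + 2080x^3 - (26996/3)x^2 + (77900/3)x - 37464

write g with unknown coordinates in the stated basis and equate coefficients in (T − (-1)·I) g = f
solving from the highest basis element down gives g = -4x^6 + 48x^5 - 360x^4 + 2080x^3 - (26996/3)x^2 + (77900/3)x - 37464
check: T g = -48x^5 + 360x^4 - 2080x^3 + 9000x^2 - (77888/3)x + 37464
so T g − (-1)·g = -4x^6 + (4/3)x^2 + 4x = f ✓


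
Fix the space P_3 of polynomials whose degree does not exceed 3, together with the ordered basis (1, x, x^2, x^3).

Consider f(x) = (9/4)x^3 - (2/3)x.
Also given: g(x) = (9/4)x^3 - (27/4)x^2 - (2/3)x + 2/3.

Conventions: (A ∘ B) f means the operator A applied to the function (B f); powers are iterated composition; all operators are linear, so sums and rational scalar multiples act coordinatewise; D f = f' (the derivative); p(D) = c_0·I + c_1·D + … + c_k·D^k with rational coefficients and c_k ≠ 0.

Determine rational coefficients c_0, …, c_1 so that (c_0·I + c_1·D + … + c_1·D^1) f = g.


p(D) = I − D, i.e. c_0 = 1, c_1 = -1

D^0 f = (9/4)x^3 - (2/3)x
D^1 f = (27/4)x^2 - 2/3
matching coefficients of g against c_0 f + c_1 Df + … from the top degree down determines the c_i
solution: c_0 = 1, c_1 = -1


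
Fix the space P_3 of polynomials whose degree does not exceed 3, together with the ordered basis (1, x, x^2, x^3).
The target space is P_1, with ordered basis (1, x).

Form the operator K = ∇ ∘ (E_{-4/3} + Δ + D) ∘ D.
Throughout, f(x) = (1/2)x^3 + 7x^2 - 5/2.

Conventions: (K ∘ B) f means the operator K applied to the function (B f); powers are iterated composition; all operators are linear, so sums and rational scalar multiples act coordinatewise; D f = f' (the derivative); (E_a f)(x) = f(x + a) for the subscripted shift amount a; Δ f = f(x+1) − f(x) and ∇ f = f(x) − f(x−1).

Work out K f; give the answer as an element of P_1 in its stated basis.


g(x) = 3x + 29/2

D f = (3/2)x^2 + 14x
E_{-4/3} D f = (3/2)x^2 + 10x - 16
Δ D f = 3x + 31/2
D D f = 3x + 14
(E_{-4/3} + Δ + D) D f = (3/2)x^2 + 16x + 27/2
∇ (E_{-4/3} + Δ + D) D f = 3x + 29/2


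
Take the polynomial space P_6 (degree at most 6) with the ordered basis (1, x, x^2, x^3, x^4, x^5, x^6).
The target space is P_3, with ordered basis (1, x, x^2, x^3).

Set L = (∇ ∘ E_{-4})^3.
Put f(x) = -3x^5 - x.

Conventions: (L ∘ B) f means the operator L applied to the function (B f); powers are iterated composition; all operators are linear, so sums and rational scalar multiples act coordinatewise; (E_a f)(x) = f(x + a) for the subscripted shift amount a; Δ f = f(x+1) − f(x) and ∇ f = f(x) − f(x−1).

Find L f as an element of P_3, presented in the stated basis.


E_{-4} f = -3x^5 + 60x^4 - 480x^3 + 1920x^2 - 3841x + 3076
∇ E_{-4} f = -15x^4 + 270x^3 - 1830x^2 + 5535x - 6304
E_{-4} (∇ ∘ E_{-4}) f = -15x^4 + 510x^3 - 6510x^2 + 36975x - 78844
∇ E_{-4} (∇ ∘ E_{-4}) f = -60x^3 + 1620x^2 - 14610x + 44010
E_{-4} (∇ ∘ E_{-4}) (∇ ∘ E_{-4}) f = -60x^3 + 2340x^2 - 30450x + 132210
∇ E_{-4} (∇ ∘ E_{-4}) (∇ ∘ E_{-4}) f = -180x^2 + 4860x - 32850

g(x) = -180x^2 + 4860x - 32850


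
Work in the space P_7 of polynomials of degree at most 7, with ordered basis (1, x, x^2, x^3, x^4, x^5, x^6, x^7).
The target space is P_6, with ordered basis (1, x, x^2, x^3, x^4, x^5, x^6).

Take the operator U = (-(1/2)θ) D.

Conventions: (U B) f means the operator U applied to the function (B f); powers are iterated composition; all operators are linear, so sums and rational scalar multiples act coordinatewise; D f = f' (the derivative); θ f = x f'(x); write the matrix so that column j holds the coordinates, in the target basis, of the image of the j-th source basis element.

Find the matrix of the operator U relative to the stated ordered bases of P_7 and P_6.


image of 1: 0
image of x: 0
image of x^2: -x
image of x^3: -3x^2
image of x^4: -6x^3
image of x^5: -10x^4
image of x^6: -15x^5
image of x^7: -21x^6
each image's coordinates form column j of the matrix

the matrix is [[0, 0, 0, 0, 0, 0, 0, 0]; [0, 0, -1, 0, 0, 0, 0, 0]; [0, 0, 0, -3, 0, 0, 0, 0]; [0, 0, 0, 0, -6, 0, 0, 0]; [0, 0, 0, 0, 0, -10, 0, 0]; [0, 0, 0, 0, 0, 0, -15, 0]; [0, 0, 0, 0, 0, 0, 0, -21]] (rows listed top to bottom)


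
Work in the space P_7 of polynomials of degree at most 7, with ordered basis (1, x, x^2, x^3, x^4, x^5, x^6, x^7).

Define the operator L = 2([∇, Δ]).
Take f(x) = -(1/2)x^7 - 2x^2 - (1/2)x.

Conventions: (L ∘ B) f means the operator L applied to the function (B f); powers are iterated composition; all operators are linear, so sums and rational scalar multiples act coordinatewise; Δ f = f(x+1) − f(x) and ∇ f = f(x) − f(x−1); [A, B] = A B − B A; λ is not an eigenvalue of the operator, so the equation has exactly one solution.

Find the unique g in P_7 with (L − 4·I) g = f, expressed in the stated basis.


write g with unknown coordinates in the stated basis and equate coefficients in (L − 4·I) g = f
solving from the highest basis element down gives g = (1/8)x^7 + (1/2)x^2 + (1/8)x
check: L g = 0
so L g − 4·g = -(1/2)x^7 - 2x^2 - (1/2)x = f ✓

the image equals g(x) = (1/8)x^7 + (1/2)x^2 + (1/8)x


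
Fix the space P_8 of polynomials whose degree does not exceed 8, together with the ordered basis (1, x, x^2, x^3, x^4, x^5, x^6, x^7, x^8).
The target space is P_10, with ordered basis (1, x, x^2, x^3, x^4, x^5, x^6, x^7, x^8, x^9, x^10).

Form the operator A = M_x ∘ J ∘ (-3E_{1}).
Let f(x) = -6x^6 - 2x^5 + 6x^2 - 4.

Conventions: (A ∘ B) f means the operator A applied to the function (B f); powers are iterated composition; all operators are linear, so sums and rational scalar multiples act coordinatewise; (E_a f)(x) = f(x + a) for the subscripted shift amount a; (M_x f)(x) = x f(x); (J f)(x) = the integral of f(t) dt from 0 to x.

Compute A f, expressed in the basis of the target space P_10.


the image equals g(x) = (18/7)x^8 + 19x^7 + 60x^6 + 105x^5 + 104x^4 + 51x^3 + 18x^2

E_{1} f = -6x^6 - 38x^5 - 100x^4 - 140x^3 - 104x^2 - 34x - 6
(-3E_{1}) f = 18x^6 + 114x^5 + 300x^4 + 420x^3 + 312x^2 + 102x + 18
J (-3E_{1}) f = (18/7)x^7 + 19x^6 + 60x^5 + 105x^4 + 104x^3 + 51x^2 + 18x
M_x J (-3E_{1}) f = (18/7)x^8 + 19x^7 + 60x^6 + 105x^5 + 104x^4 + 51x^3 + 18x^2


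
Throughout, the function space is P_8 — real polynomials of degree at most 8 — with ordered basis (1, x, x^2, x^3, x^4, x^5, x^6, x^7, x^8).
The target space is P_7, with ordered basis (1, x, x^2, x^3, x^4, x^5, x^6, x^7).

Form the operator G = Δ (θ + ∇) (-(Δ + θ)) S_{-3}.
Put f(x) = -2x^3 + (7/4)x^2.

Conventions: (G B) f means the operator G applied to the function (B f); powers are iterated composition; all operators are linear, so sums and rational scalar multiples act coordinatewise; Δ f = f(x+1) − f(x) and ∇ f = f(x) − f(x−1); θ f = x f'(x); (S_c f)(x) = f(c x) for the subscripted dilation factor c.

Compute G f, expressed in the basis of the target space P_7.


the image equals g(x) = -1458x^2 - 3204x - 2907/2

S_{-3} f = 54x^3 + (63/4)x^2
Δ S_{-3} f = 162x^2 + (387/2)x + 279/4
θ S_{-3} f = 162x^3 + (63/2)x^2
(Δ + θ) S_{-3} f = 162x^3 + (387/2)x^2 + (387/2)x + 279/4
(-(Δ + θ)) S_{-3} f = -162x^3 - (387/2)x^2 - (387/2)x - 279/4
θ (-(Δ + θ)) S_{-3} f = -486x^3 - 387x^2 - (387/2)x
∇ (-(Δ + θ)) S_{-3} f = -486x^2 + 99x - 162
(θ + ∇) (-(Δ + θ)) S_{-3} f = -486x^3 - 873x^2 - (189/2)x - 162
Δ (θ + ∇) (-(Δ + θ)) S_{-3} f = -1458x^2 - 3204x - 2907/2


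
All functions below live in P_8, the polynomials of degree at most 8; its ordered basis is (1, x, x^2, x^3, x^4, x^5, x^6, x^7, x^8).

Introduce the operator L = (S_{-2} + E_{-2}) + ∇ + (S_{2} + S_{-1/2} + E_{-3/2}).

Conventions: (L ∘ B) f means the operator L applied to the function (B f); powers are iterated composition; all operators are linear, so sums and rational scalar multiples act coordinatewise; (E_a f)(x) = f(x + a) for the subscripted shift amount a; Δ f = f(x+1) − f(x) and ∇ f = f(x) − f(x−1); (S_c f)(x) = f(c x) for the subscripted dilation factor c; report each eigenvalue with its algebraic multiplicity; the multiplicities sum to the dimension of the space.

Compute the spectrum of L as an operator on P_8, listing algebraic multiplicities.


λ = 3/2 (multiplicity 1), λ = 15/8 (multiplicity 1), λ = 63/32 (multiplicity 1), λ = 255/128 (multiplicity 1), λ = 5 (multiplicity 1), λ = 41/4 (multiplicity 1), λ = 545/16 (multiplicity 1), λ = 8321/64 (multiplicity 1), λ = 131585/256 (multiplicity 1)

image of 1: 5
image of x: (3/2)x - 5/2
image of x^2: (41/4)x^2 - 5x + 21/4
image of x^3: (15/8)x^3 - (15/2)x^2 + (63/4)x - 83/8
image of x^4: (545/16)x^4 - 10x^3 + (63/2)x^2 - (83/2)x + 321/16
image of x^5: (63/32)x^5 - (25/2)x^4 + (105/2)x^3 - (415/4)x^2 + (1605/16)x - 1235/32
image of x^6: (8321/64)x^6 - 15x^5 + (315/4)x^4 - (415/2)x^3 + (4815/16)x^2 - (3705/16)x + 4761/64
image of x^7: (255/128)x^7 - (35/2)x^6 + (441/4)x^5 - (2905/8)x^4 + (11235/16)x^3 - (25935/32)x^2 + (33327/64)x - 18443/128
image of x^8: (131585/256)x^8 - 20x^7 + 147x^6 - 581x^5 + (11235/8)x^4 - (8645/4)x^3 + (33327/16)x^2 - (18443/16)x + 71841/256
the matrix is upper triangular; its diagonal is (5, 3/2, 41/4, 15/8, 545/16, 63/32, 8321/64, 255/128, 131585/256)
for a triangular matrix the eigenvalues are the diagonal entries, with algebraic multiplicity their repetition count
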